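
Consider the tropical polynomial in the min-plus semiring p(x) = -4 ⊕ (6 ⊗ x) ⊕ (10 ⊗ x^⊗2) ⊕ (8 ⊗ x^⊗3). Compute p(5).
p(5) = -4

A tropical monomial a ⊗ x^⊗i evaluates to a + i · x. Evaluating each term at x = 5:
  Term 0 contributes -4 + 0 · 5 = -4
  Term 1 contributes 6 + 1 · 5 = 11
  Term 2 contributes 10 + 2 · 5 = 20
  Term 3 contributes 8 + 3 · 5 = 23
p(5) = ⊕ of these = min[-4, 11, 20, 23] = -4.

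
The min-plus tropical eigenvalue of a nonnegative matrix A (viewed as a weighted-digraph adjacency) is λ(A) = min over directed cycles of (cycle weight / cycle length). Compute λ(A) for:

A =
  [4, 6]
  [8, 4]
λ(A) = 4

Enumerate directed cycles and compute their means (weight / length). Sample:
  cycle 0 → 0: weight = 4, length = 1, mean = 4/1 ≈ 4.000
  cycle 1 → 1: weight = 4, length = 1, mean = 4/1 ≈ 4.000
  cycle 0 → 1 → 0: weight = 14, length = 2, mean = 14/2 ≈ 7.000
  cycle 1 → 0 → 1: weight = 14, length = 2, mean = 14/2 ≈ 7.000
Minimum mean = 4.000, attained e.g. along the cycle 0 → 0 with weight 4 and length 1. So λ(A) = 4/1 = 4.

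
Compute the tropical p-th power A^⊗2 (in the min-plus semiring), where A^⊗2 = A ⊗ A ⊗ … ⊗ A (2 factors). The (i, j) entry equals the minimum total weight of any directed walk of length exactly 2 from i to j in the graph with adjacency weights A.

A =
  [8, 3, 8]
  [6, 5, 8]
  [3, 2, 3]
A^⊗2 =
  [9, 8, 11]
  [11, 9, 11]
  [6, 5, 6]

Each entry (A^⊗2)_ij equals the minimum over all length-2 walks i = v_0 → v_1 → … → v_2 = j of Σ_t A[v_t][v_{t+1}]. For example, for (i, j) = (0, 2) we minimise over 3 possible intermediate vertex sequences; the minimum is 11, attained along the walk 0 → 1 → 2.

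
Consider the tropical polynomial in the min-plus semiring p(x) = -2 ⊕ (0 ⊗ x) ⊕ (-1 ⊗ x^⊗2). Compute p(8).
p(8) = -2

A tropical monomial a ⊗ x^⊗i evaluates to a + i · x. Evaluating each term at x = 8:
  Term 0 contributes -2 + 0 · 8 = -2
  Term 1 contributes 0 + 1 · 8 = 8
  Term 2 contributes -1 + 2 · 8 = 15
p(8) = ⊕ of these = min[-2, 8, 15] = -2.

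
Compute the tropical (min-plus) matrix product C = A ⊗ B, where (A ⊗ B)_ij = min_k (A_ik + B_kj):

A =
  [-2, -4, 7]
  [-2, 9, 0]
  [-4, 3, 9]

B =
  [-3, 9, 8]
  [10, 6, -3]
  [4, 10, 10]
A ⊗ B =
  [-5, 2, -7]
  [-5, 7, 6]
  [-7, 5, 0]

Apply the min-plus product entry-by-entry:
  C[0][0] = min over k of (A[0][0] + B[0][0] = -2 + -3 = -5, A[0][1] + B[1][0] = -4 + 10 = 6, A[0][2] + B[2][0] = 7 + 4 = 11) = -5 (attained at k = 0)
  C[0][1] = min over k of (A[0][0] + B[0][1] = -2 + 9 = 7, A[0][1] + B[1][1] = -4 + 6 = 2, A[0][2] + B[2][1] = 7 + 10 = 17) = 2 (attained at k = 1)
  C[0][2] = min over k of (A[0][0] + B[0][2] = -2 + 8 = 6, A[0][1] + B[1][2] = -4 + -3 = -7, A[0][2] + B[2][2] = 7 + 10 = 17) = -7 (attained at k = 1)
  C[1][0] = min over k of (A[1][0] + B[0][0] = -2 + -3 = -5, A[1][1] + B[1][0] = 9 + 10 = 19, A[1][2] + B[2][0] = 0 + 4 = 4) = -5 (attained at k = 0)
  C[1][1] = min over k of (A[1][0] + B[0][1] = -2 + 9 = 7, A[1][1] + B[1][1] = 9 + 6 = 15, A[1][2] + B[2][1] = 0 + 10 = 10) = 7 (attained at k = 0)
  C[1][2] = min over k of (A[1][0] + B[0][2] = -2 + 8 = 6, A[1][1] + B[1][2] = 9 + -3 = 6, A[1][2] + B[2][2] = 0 + 10 = 10) = 6 (attained at k = 0)
  C[2][0] = min over k of (A[2][0] + B[0][0] = -4 + -3 = -7, A[2][1] + B[1][0] = 3 + 10 = 13, A[2][2] + B[2][0] = 9 + 4 = 13) = -7 (attained at k = 0)
  C[2][1] = min over k of (A[2][0] + B[0][1] = -4 + 9 = 5, A[2][1] + B[1][1] = 3 + 6 = 9, A[2][2] + B[2][1] = 9 + 10 = 19) = 5 (attained at k = 0)
  C[2][2] = min over k of (A[2][0] + B[0][2] = -4 + 8 = 4, A[2][1] + B[1][2] = 3 + -3 = 0, A[2][2] + B[2][2] = 9 + 10 = 19) = 0 (attained at k = 1)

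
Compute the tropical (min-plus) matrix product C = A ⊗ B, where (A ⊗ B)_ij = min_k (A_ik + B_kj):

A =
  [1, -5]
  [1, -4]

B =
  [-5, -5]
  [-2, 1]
A ⊗ B =
  [-7, -4]
  [-6, -4]

Apply the min-plus product entry-by-entry:
  C[0][0] = min over k of (A[0][0] + B[0][0] = 1 + -5 = -4, A[0][1] + B[1][0] = -5 + -2 = -7) = -7 (attained at k = 1)
  C[0][1] = min over k of (A[0][0] + B[0][1] = 1 + -5 = -4, A[0][1] + B[1][1] = -5 + 1 = -4) = -4 (attained at k = 0)
  C[1][0] = min over k of (A[1][0] + B[0][0] = 1 + -5 = -4, A[1][1] + B[1][0] = -4 + -2 = -6) = -6 (attained at k = 1)
  C[1][1] = min over k of (A[1][0] + B[0][1] = 1 + -5 = -4, A[1][1] + B[1][1] = -4 + 1 = -3) = -4 (attained at k = 0)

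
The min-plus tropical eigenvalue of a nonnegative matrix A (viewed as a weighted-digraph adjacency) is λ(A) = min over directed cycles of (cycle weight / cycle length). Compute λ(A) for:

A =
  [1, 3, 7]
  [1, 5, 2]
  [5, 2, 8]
λ(A) = 1

Enumerate directed cycles and compute their means (weight / length). Sample:
  cycle 0 → 0: weight = 1, length = 1, mean = 1/1 ≈ 1.000
  cycle 1 → 1: weight = 5, length = 1, mean = 5/1 ≈ 5.000
  cycle 2 → 2: weight = 8, length = 1, mean = 8/1 ≈ 8.000
  cycle 0 → 1 → 0: weight = 4, length = 2, mean = 4/2 ≈ 2.000
  cycle 0 → 2 → 0: weight = 12, length = 2, mean = 12/2 ≈ 6.000
  cycle 1 → 0 → 1: weight = 4, length = 2, mean = 4/2 ≈ 2.000
Minimum mean = 1.000, attained e.g. along the cycle 0 → 0 with weight 1 and length 1. So λ(A) = 1/1 = 1.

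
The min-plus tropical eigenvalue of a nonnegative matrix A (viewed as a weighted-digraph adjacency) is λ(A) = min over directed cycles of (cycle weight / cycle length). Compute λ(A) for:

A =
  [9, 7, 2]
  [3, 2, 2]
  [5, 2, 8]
λ(A) = 2

Enumerate directed cycles and compute their means (weight / length). Sample:
  cycle 0 → 0: weight = 9, length = 1, mean = 9/1 ≈ 9.000
  cycle 1 → 1: weight = 2, length = 1, mean = 2/1 ≈ 2.000
  cycle 2 → 2: weight = 8, length = 1, mean = 8/1 ≈ 8.000
  cycle 0 → 1 → 0: weight = 10, length = 2, mean = 10/2 ≈ 5.000
  cycle 0 → 2 → 0: weight = 7, length = 2, mean = 7/2 ≈ 3.500
  cycle 1 → 0 → 1: weight = 10, length = 2, mean = 10/2 ≈ 5.000
Minimum mean = 2.000, attained e.g. along the cycle 1 → 1 with weight 2 and length 1. So λ(A) = 2/1 = 2.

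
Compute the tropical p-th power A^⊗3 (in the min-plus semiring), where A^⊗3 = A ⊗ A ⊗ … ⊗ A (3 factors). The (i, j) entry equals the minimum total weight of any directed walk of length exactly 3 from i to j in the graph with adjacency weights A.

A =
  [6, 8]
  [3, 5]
A^⊗3 =
  [16, 18]
  [13, 15]

Each entry (A^⊗3)_ij equals the minimum over all length-3 walks i = v_0 → v_1 → … → v_3 = j of Σ_t A[v_t][v_{t+1}]. For example, for (i, j) = (0, 1) we minimise over 4 possible intermediate vertex sequences; the minimum is 18, attained along the walk 0 → 1 → 1 → 1.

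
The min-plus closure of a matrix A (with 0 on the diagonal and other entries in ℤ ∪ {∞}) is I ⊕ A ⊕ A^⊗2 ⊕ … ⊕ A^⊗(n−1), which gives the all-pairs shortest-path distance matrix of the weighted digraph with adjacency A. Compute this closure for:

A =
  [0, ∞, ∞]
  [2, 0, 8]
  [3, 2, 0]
Closure =
  [0, ∞, ∞]
  [2, 0, 8]
  [3, 2, 0]

This is the Floyd-Warshall all-pairs shortest-path computation. For each intermediate vertex k = 0, 1, …, 2, update dist[i][j] ← min(dist[i][j], dist[i][k] + dist[k][j]). The final matrix gives, for each (i, j), the minimum total weight of any directed path from i to j (possibly empty when i = j).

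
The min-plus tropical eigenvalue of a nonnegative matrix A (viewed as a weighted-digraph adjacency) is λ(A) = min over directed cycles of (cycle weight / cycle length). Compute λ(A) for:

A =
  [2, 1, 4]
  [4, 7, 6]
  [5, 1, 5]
λ(A) = 2

Enumerate directed cycles and compute their means (weight / length). Sample:
  cycle 0 → 0: weight = 2, length = 1, mean = 2/1 ≈ 2.000
  cycle 1 → 1: weight = 7, length = 1, mean = 7/1 ≈ 7.000
  cycle 2 → 2: weight = 5, length = 1, mean = 5/1 ≈ 5.000
  cycle 0 → 1 → 0: weight = 5, length = 2, mean = 5/2 ≈ 2.500
  cycle 0 → 2 → 0: weight = 9, length = 2, mean = 9/2 ≈ 4.500
  cycle 1 → 0 → 1: weight = 5, length = 2, mean = 5/2 ≈ 2.500
Minimum mean = 2.000, attained e.g. along the cycle 0 → 0 with weight 2 and length 1. So λ(A) = 2/1 = 2.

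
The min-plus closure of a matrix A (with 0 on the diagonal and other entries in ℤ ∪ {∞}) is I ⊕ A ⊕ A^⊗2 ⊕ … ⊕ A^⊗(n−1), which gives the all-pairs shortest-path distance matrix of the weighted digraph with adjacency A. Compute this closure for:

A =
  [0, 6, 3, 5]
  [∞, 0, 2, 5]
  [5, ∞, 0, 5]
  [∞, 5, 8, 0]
Closure =
  [0, 6, 3, 5]
  [7, 0, 2, 5]
  [5, 10, 0, 5]
  [12, 5, 7, 0]

This is the Floyd-Warshall all-pairs shortest-path computation. For each intermediate vertex k = 0, 1, …, 3, update dist[i][j] ← min(dist[i][j], dist[i][k] + dist[k][j]). The final matrix gives, for each (i, j), the minimum total weight of any directed path from i to j (possibly empty when i = j).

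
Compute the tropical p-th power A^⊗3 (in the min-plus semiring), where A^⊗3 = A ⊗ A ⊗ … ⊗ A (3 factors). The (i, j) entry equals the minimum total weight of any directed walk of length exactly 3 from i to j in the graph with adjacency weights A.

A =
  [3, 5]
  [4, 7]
A^⊗3 =
  [9, 11]
  [10, 12]

Each entry (A^⊗3)_ij equals the minimum over all length-3 walks i = v_0 → v_1 → … → v_3 = j of Σ_t A[v_t][v_{t+1}]. For example, for (i, j) = (0, 1) we minimise over 4 possible intermediate vertex sequences; the minimum is 11, attained along the walk 0 → 0 → 0 → 1.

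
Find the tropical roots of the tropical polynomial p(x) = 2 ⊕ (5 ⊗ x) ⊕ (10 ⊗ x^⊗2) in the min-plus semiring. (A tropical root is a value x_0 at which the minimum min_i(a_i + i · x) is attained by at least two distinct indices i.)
Roots: {-5, -3}

Each tropical root is a break point of the lower envelope of the lines y = a_i + i · x (there are 3 lines, with slopes 0, 1, ..., 2). Only the lines that attain the minimum somewhere contribute to roots; other lines are dominated. Here the surviving (envelope) indices are i = 2, i = 1, i = 0.
Intersections between consecutive envelope lines give the roots: for adjacent envelope indices i < j the intersection is x = (a_i − a_j) / (j − i). Reading off the sorted break points: {-5, -3}.
Verification: at each break x_0, at least two indices attain the minimum of min_i(a_i + i · x_0).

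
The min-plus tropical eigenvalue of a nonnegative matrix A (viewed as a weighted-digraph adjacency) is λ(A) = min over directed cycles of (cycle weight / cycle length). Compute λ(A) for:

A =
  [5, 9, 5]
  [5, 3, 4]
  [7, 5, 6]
λ(A) = 3

Enumerate directed cycles and compute their means (weight / length). Sample:
  cycle 0 → 0: weight = 5, length = 1, mean = 5/1 ≈ 5.000
  cycle 1 → 1: weight = 3, length = 1, mean = 3/1 ≈ 3.000
  cycle 2 → 2: weight = 6, length = 1, mean = 6/1 ≈ 6.000
  cycle 0 → 1 → 0: weight = 14, length = 2, mean = 14/2 ≈ 7.000
  cycle 0 → 2 → 0: weight = 12, length = 2, mean = 12/2 ≈ 6.000
  cycle 1 → 0 → 1: weight = 14, length = 2, mean = 14/2 ≈ 7.000
Minimum mean = 3.000, attained e.g. along the cycle 1 → 1 with weight 3 and length 1. So λ(A) = 3/1 = 3.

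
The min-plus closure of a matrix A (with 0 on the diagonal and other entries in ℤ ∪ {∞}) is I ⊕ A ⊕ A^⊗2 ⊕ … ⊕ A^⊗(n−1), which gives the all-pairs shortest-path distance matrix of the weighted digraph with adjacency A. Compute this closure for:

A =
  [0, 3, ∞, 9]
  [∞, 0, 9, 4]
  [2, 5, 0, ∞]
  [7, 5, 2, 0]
Closure =
  [0, 3, 9, 7]
  [8, 0, 6, 4]
  [2, 5, 0, 9]
  [4, 5, 2, 0]

This is the Floyd-Warshall all-pairs shortest-path computation. For each intermediate vertex k = 0, 1, …, 3, update dist[i][j] ← min(dist[i][j], dist[i][k] + dist[k][j]). The final matrix gives, for each (i, j), the minimum total weight of any directed path from i to j (possibly empty when i = j).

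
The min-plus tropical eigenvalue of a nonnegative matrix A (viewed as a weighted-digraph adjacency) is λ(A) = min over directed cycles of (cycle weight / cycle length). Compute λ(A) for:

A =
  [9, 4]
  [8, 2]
λ(A) = 2

Enumerate directed cycles and compute their means (weight / length). Sample:
  cycle 0 → 0: weight = 9, length = 1, mean = 9/1 ≈ 9.000
  cycle 1 → 1: weight = 2, length = 1, mean = 2/1 ≈ 2.000
  cycle 0 → 1 → 0: weight = 12, length = 2, mean = 12/2 ≈ 6.000
  cycle 1 → 0 → 1: weight = 12, length = 2, mean = 12/2 ≈ 6.000
Minimum mean = 2.000, attained e.g. along the cycle 1 → 1 with weight 2 and length 1. So λ(A) = 2/1 = 2.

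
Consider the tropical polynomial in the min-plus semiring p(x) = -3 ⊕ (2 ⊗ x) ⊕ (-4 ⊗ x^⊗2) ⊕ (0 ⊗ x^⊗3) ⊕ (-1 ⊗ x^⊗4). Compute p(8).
p(8) = -3

A tropical monomial a ⊗ x^⊗i evaluates to a + i · x. Evaluating each term at x = 8:
  Term 0 contributes -3 + 0 · 8 = -3
  Term 1 contributes 2 + 1 · 8 = 10
  Term 2 contributes -4 + 2 · 8 = 12
  Term 3 contributes 0 + 3 · 8 = 24
  Term 4 contributes -1 + 4 · 8 = 31
p(8) = ⊕ of these = min[-3, 10, 12, 24, 31] = -3.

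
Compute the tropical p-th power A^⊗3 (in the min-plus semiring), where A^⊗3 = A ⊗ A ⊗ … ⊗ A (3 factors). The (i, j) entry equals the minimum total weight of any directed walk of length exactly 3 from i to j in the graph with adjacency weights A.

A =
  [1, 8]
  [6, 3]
A^⊗3 =
  [3, 10]
  [8, 9]

Each entry (A^⊗3)_ij equals the minimum over all length-3 walks i = v_0 → v_1 → … → v_3 = j of Σ_t A[v_t][v_{t+1}]. For example, for (i, j) = (0, 1) we minimise over 4 possible intermediate vertex sequences; the minimum is 10, attained along the walk 0 → 0 → 0 → 1.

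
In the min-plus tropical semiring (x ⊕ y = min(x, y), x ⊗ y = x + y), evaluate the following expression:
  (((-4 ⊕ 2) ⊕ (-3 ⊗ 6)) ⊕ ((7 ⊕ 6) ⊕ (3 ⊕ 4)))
(((-4 ⊕ 2) ⊕ (-3 ⊗ 6)) ⊕ ((7 ⊕ 6) ⊕ (3 ⊕ 4))) = -4

Expand innermost to outermost. Recall ⊕ takes the minimum of its arguments and ⊗ takes their sum. Working out the expression (((-4 ⊕ 2) ⊕ (-3 ⊗ 6)) ⊕ ((7 ⊕ 6) ⊕ (3 ⊕ 4))) gives -4.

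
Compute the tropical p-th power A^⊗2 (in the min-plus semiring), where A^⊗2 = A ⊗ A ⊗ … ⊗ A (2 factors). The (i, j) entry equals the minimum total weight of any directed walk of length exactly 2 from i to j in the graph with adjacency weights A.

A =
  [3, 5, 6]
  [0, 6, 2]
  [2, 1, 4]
A^⊗2 =
  [5, 7, 7]
  [3, 3, 6]
  [1, 5, 3]

Each entry (A^⊗2)_ij equals the minimum over all length-2 walks i = v_0 → v_1 → … → v_2 = j of Σ_t A[v_t][v_{t+1}]. For example, for (i, j) = (0, 2) we minimise over 3 possible intermediate vertex sequences; the minimum is 7, attained along the walk 0 → 1 → 2.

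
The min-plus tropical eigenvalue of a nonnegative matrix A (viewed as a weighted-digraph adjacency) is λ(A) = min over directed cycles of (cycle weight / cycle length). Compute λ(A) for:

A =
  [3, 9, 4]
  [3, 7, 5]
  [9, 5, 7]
λ(A) = 3

Enumerate directed cycles and compute their means (weight / length). Sample:
  cycle 0 → 0: weight = 3, length = 1, mean = 3/1 ≈ 3.000
  cycle 1 → 1: weight = 7, length = 1, mean = 7/1 ≈ 7.000
  cycle 2 → 2: weight = 7, length = 1, mean = 7/1 ≈ 7.000
  cycle 0 → 1 → 0: weight = 12, length = 2, mean = 12/2 ≈ 6.000
  cycle 0 → 2 → 0: weight = 13, length = 2, mean = 13/2 ≈ 6.500
  cycle 1 → 0 → 1: weight = 12, length = 2, mean = 12/2 ≈ 6.000
Minimum mean = 3.000, attained e.g. along the cycle 0 → 0 with weight 3 and length 1. So λ(A) = 3/1 = 3.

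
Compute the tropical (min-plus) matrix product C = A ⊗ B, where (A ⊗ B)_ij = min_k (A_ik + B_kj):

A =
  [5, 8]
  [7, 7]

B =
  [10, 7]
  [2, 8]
A ⊗ B =
  [10, 12]
  [9, 14]

Apply the min-plus product entry-by-entry:
  C[0][0] = min over k of (A[0][0] + B[0][0] = 5 + 10 = 15, A[0][1] + B[1][0] = 8 + 2 = 10) = 10 (attained at k = 1)
  C[0][1] = min over k of (A[0][0] + B[0][1] = 5 + 7 = 12, A[0][1] + B[1][1] = 8 + 8 = 16) = 12 (attained at k = 0)
  C[1][0] = min over k of (A[1][0] + B[0][0] = 7 + 10 = 17, A[1][1] + B[1][0] = 7 + 2 = 9) = 9 (attained at k = 1)
  C[1][1] = min over k of (A[1][0] + B[0][1] = 7 + 7 = 14, A[1][1] + B[1][1] = 7 + 8 = 15) = 14 (attained at k = 0)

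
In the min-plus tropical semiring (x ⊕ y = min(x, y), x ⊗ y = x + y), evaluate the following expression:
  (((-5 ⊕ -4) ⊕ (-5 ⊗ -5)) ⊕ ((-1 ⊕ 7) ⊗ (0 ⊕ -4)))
(((-5 ⊕ -4) ⊕ (-5 ⊗ -5)) ⊕ ((-1 ⊕ 7) ⊗ (0 ⊕ -4))) = -10

Expand innermost to outermost. Recall ⊕ takes the minimum of its arguments and ⊗ takes their sum. Working out the expression (((-5 ⊕ -4) ⊕ (-5 ⊗ -5)) ⊕ ((-1 ⊕ 7) ⊗ (0 ⊕ -4))) gives -10.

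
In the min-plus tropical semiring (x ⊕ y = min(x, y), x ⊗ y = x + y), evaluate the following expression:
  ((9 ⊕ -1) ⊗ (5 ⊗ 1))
((9 ⊕ -1) ⊗ (5 ⊗ 1)) = 5

Expand innermost to outermost. Recall ⊕ takes the minimum of its arguments and ⊗ takes their sum. Working out the expression ((9 ⊕ -1) ⊗ (5 ⊗ 1)) gives 5.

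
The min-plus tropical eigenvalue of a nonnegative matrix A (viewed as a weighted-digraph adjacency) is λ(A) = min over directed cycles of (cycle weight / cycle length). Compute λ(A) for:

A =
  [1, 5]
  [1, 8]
λ(A) = 1

Enumerate directed cycles and compute their means (weight / length). Sample:
  cycle 0 → 0: weight = 1, length = 1, mean = 1/1 ≈ 1.000
  cycle 1 → 1: weight = 8, length = 1, mean = 8/1 ≈ 8.000
  cycle 0 → 1 → 0: weight = 6, length = 2, mean = 6/2 ≈ 3.000
  cycle 1 → 0 → 1: weight = 6, length = 2, mean = 6/2 ≈ 3.000
Minimum mean = 1.000, attained e.g. along the cycle 0 → 0 with weight 1 and length 1. So λ(A) = 1/1 = 1.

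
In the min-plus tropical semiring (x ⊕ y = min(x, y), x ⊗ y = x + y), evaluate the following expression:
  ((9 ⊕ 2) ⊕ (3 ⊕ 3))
((9 ⊕ 2) ⊕ (3 ⊕ 3)) = 2

Expand innermost to outermost. Recall ⊕ takes the minimum of its arguments and ⊗ takes their sum. Working out the expression ((9 ⊕ 2) ⊕ (3 ⊕ 3)) gives 2.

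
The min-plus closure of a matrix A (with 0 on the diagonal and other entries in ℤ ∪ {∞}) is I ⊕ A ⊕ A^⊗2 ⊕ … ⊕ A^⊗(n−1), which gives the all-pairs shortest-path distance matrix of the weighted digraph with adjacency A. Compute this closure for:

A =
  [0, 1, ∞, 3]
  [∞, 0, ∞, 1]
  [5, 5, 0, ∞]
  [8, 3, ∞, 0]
Closure =
  [0, 1, ∞, 2]
  [9, 0, ∞, 1]
  [5, 5, 0, 6]
  [8, 3, ∞, 0]

This is the Floyd-Warshall all-pairs shortest-path computation. For each intermediate vertex k = 0, 1, …, 3, update dist[i][j] ← min(dist[i][j], dist[i][k] + dist[k][j]). The final matrix gives, for each (i, j), the minimum total weight of any directed path from i to j (possibly empty when i = j).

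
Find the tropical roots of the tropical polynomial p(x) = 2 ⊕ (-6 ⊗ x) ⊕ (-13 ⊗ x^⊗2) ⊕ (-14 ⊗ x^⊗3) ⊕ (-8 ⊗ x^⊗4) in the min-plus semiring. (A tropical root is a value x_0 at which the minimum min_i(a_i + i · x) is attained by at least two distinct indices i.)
Roots: {-6, 1, 7, 8}

Each tropical root is a break point of the lower envelope of the lines y = a_i + i · x (there are 5 lines, with slopes 0, 1, ..., 4). Only the lines that attain the minimum somewhere contribute to roots; other lines are dominated. Here the surviving (envelope) indices are i = 4, i = 3, i = 2, i = 1, i = 0.
Intersections between consecutive envelope lines give the roots: for adjacent envelope indices i < j the intersection is x = (a_i − a_j) / (j − i). Reading off the sorted break points: {-6, 1, 7, 8}.
Verification: at each break x_0, at least two indices attain the minimum of min_i(a_i + i · x_0).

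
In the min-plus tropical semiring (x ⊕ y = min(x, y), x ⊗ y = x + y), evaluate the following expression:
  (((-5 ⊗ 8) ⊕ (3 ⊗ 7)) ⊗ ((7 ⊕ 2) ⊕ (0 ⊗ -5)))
(((-5 ⊗ 8) ⊕ (3 ⊗ 7)) ⊗ ((7 ⊕ 2) ⊕ (0 ⊗ -5))) = -2

Expand innermost to outermost. Recall ⊕ takes the minimum of its arguments and ⊗ takes their sum. Working out the expression (((-5 ⊗ 8) ⊕ (3 ⊗ 7)) ⊗ ((7 ⊕ 2) ⊕ (0 ⊗ -5))) gives -2.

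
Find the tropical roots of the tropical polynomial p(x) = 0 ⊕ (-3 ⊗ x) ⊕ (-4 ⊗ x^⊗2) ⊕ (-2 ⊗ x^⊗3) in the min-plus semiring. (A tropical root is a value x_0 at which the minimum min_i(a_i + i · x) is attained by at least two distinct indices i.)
Roots: {-2, 1, 3}

Each tropical root is a break point of the lower envelope of the lines y = a_i + i · x (there are 4 lines, with slopes 0, 1, ..., 3). Only the lines that attain the minimum somewhere contribute to roots; other lines are dominated. Here the surviving (envelope) indices are i = 3, i = 2, i = 1, i = 0.
Intersections between consecutive envelope lines give the roots: for adjacent envelope indices i < j the intersection is x = (a_i − a_j) / (j − i). Reading off the sorted break points: {-2, 1, 3}.
Verification: at each break x_0, at least two indices attain the minimum of min_i(a_i + i · x_0).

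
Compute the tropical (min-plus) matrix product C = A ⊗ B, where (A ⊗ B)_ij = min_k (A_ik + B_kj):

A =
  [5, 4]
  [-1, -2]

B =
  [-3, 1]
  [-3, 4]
A ⊗ B =
  [1, 6]
  [-5, 0]

Apply the min-plus product entry-by-entry:
  C[0][0] = min over k of (A[0][0] + B[0][0] = 5 + -3 = 2, A[0][1] + B[1][0] = 4 + -3 = 1) = 1 (attained at k = 1)
  C[0][1] = min over k of (A[0][0] + B[0][1] = 5 + 1 = 6, A[0][1] + B[1][1] = 4 + 4 = 8) = 6 (attained at k = 0)
  C[1][0] = min over k of (A[1][0] + B[0][0] = -1 + -3 = -4, A[1][1] + B[1][0] = -2 + -3 = -5) = -5 (attained at k = 1)
  C[1][1] = min over k of (A[1][0] + B[0][1] = -1 + 1 = 0, A[1][1] + B[1][1] = -2 + 4 = 2) = 0 (attained at k = 0)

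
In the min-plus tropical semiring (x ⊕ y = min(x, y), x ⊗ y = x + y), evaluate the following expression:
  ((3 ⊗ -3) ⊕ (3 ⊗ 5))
((3 ⊗ -3) ⊕ (3 ⊗ 5)) = 0

Expand innermost to outermost. Recall ⊕ takes the minimum of its arguments and ⊗ takes their sum. Working out the expression ((3 ⊗ -3) ⊕ (3 ⊗ 5)) gives 0.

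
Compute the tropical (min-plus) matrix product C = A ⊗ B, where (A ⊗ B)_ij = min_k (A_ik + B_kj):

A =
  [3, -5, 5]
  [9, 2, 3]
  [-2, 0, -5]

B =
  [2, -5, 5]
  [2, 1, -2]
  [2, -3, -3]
A ⊗ B =
  [-3, -4, -7]
  [4, 0, 0]
  [-3, -8, -8]

Apply the min-plus product entry-by-entry:
  C[0][0] = min over k of (A[0][0] + B[0][0] = 3 + 2 = 5, A[0][1] + B[1][0] = -5 + 2 = -3, A[0][2] + B[2][0] = 5 + 2 = 7) = -3 (attained at k = 1)
  C[0][1] = min over k of (A[0][0] + B[0][1] = 3 + -5 = -2, A[0][1] + B[1][1] = -5 + 1 = -4, A[0][2] + B[2][1] = 5 + -3 = 2) = -4 (attained at k = 1)
  C[0][2] = min over k of (A[0][0] + B[0][2] = 3 + 5 = 8, A[0][1] + B[1][2] = -5 + -2 = -7, A[0][2] + B[2][2] = 5 + -3 = 2) = -7 (attained at k = 1)
  C[1][0] = min over k of (A[1][0] + B[0][0] = 9 + 2 = 11, A[1][1] + B[1][0] = 2 + 2 = 4, A[1][2] + B[2][0] = 3 + 2 = 5) = 4 (attained at k = 1)
  C[1][1] = min over k of (A[1][0] + B[0][1] = 9 + -5 = 4, A[1][1] + B[1][1] = 2 + 1 = 3, A[1][2] + B[2][1] = 3 + -3 = 0) = 0 (attained at k = 2)
  C[1][2] = min over k of (A[1][0] + B[0][2] = 9 + 5 = 14, A[1][1] + B[1][2] = 2 + -2 = 0, A[1][2] + B[2][2] = 3 + -3 = 0) = 0 (attained at k = 1)
  C[2][0] = min over k of (A[2][0] + B[0][0] = -2 + 2 = 0, A[2][1] + B[1][0] = 0 + 2 = 2, A[2][2] + B[2][0] = -5 + 2 = -3) = -3 (attained at k = 2)
  C[2][1] = min over k of (A[2][0] + B[0][1] = -2 + -5 = -7, A[2][1] + B[1][1] = 0 + 1 = 1, A[2][2] + B[2][1] = -5 + -3 = -8) = -8 (attained at k = 2)
  C[2][2] = min over k of (A[2][0] + B[0][2] = -2 + 5 = 3, A[2][1] + B[1][2] = 0 + -2 = -2, A[2][2] + B[2][2] = -5 + -3 = -8) = -8 (attained at k = 2)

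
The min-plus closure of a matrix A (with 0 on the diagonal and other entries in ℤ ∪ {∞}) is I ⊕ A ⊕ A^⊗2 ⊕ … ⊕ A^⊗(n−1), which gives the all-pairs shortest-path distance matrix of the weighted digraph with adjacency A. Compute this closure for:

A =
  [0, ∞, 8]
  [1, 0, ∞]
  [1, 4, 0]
Closure =
  [0, 12, 8]
  [1, 0, 9]
  [1, 4, 0]

This is the Floyd-Warshall all-pairs shortest-path computation. For each intermediate vertex k = 0, 1, …, 2, update dist[i][j] ← min(dist[i][j], dist[i][k] + dist[k][j]). The final matrix gives, for each (i, j), the minimum total weight of any directed path from i to j (possibly empty when i = j).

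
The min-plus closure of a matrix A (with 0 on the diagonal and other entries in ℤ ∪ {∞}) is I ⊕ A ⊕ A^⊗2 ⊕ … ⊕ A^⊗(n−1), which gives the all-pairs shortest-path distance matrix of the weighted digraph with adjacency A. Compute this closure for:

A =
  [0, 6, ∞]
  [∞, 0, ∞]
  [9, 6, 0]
Closure =
  [0, 6, ∞]
  [∞, 0, ∞]
  [9, 6, 0]

This is the Floyd-Warshall all-pairs shortest-path computation. For each intermediate vertex k = 0, 1, …, 2, update dist[i][j] ← min(dist[i][j], dist[i][k] + dist[k][j]). The final matrix gives, for each (i, j), the minimum total weight of any directed path from i to j (possibly empty when i = j).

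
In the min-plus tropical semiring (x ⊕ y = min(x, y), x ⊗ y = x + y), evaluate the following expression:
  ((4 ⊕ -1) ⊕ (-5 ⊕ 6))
((4 ⊕ -1) ⊕ (-5 ⊕ 6)) = -5

Expand innermost to outermost. Recall ⊕ takes the minimum of its arguments and ⊗ takes their sum. Working out the expression ((4 ⊕ -1) ⊕ (-5 ⊕ 6)) gives -5.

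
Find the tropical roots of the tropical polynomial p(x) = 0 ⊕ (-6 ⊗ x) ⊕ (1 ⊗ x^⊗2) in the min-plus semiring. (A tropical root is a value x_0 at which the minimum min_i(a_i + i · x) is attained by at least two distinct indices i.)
Roots: {-7, 6}

Each tropical root is a break point of the lower envelope of the lines y = a_i + i · x (there are 3 lines, with slopes 0, 1, ..., 2). Only the lines that attain the minimum somewhere contribute to roots; other lines are dominated. Here the surviving (envelope) indices are i = 2, i = 1, i = 0.
Intersections between consecutive envelope lines give the roots: for adjacent envelope indices i < j the intersection is x = (a_i − a_j) / (j − i). Reading off the sorted break points: {-7, 6}.
Verification: at each break x_0, at least two indices attain the minimum of min_i(a_i + i · x_0).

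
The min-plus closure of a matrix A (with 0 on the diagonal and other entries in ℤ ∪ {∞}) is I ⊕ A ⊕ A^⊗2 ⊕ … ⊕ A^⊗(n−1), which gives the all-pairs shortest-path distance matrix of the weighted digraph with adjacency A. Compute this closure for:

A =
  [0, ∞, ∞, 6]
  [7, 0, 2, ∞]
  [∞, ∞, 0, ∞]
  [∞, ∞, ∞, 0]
Closure =
  [0, ∞, ∞, 6]
  [7, 0, 2, 13]
  [∞, ∞, 0, ∞]
  [∞, ∞, ∞, 0]

This is the Floyd-Warshall all-pairs shortest-path computation. For each intermediate vertex k = 0, 1, …, 3, update dist[i][j] ← min(dist[i][j], dist[i][k] + dist[k][j]). The final matrix gives, for each (i, j), the minimum total weight of any directed path from i to j (possibly empty when i = j).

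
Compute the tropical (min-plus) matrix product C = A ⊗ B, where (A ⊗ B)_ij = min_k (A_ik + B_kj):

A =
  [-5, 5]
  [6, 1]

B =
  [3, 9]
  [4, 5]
A ⊗ B =
  [-2, 4]
  [5, 6]

Apply the min-plus product entry-by-entry:
  C[0][0] = min over k of (A[0][0] + B[0][0] = -5 + 3 = -2, A[0][1] + B[1][0] = 5 + 4 = 9) = -2 (attained at k = 0)
  C[0][1] = min over k of (A[0][0] + B[0][1] = -5 + 9 = 4, A[0][1] + B[1][1] = 5 + 5 = 10) = 4 (attained at k = 0)
  C[1][0] = min over k of (A[1][0] + B[0][0] = 6 + 3 = 9, A[1][1] + B[1][0] = 1 + 4 = 5) = 5 (attained at k = 1)
  C[1][1] = min over k of (A[1][0] + B[0][1] = 6 + 9 = 15, A[1][1] + B[1][1] = 1 + 5 = 6) = 6 (attained at k = 1)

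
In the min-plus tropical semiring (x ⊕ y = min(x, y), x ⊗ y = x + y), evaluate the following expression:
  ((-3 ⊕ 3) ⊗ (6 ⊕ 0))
((-3 ⊕ 3) ⊗ (6 ⊕ 0)) = -3

Expand innermost to outermost. Recall ⊕ takes the minimum of its arguments and ⊗ takes their sum. Working out the expression ((-3 ⊕ 3) ⊗ (6 ⊕ 0)) gives -3.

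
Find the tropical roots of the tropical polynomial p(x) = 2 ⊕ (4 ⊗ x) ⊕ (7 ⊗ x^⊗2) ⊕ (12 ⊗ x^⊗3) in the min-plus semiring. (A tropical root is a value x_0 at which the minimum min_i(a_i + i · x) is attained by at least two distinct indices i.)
Roots: {-5, -3, -2}

Each tropical root is a break point of the lower envelope of the lines y = a_i + i · x (there are 4 lines, with slopes 0, 1, ..., 3). Only the lines that attain the minimum somewhere contribute to roots; other lines are dominated. Here the surviving (envelope) indices are i = 3, i = 2, i = 1, i = 0.
Intersections between consecutive envelope lines give the roots: for adjacent envelope indices i < j the intersection is x = (a_i − a_j) / (j − i). Reading off the sorted break points: {-5, -3, -2}.
Verification: at each break x_0, at least two indices attain the minimum of min_i(a_i + i · x_0).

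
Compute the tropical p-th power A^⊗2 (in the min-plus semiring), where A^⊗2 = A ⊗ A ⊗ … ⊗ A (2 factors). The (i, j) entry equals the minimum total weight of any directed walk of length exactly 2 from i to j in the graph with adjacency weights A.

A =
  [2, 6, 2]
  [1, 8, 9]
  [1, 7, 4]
A^⊗2 =
  [3, 8, 4]
  [3, 7, 3]
  [3, 7, 3]

Each entry (A^⊗2)_ij equals the minimum over all length-2 walks i = v_0 → v_1 → … → v_2 = j of Σ_t A[v_t][v_{t+1}]. For example, for (i, j) = (0, 2) we minimise over 3 possible intermediate vertex sequences; the minimum is 4, attained along the walk 0 → 0 → 2.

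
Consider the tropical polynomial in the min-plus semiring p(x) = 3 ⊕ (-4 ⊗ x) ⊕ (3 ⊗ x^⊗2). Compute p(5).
p(5) = 1

A tropical monomial a ⊗ x^⊗i evaluates to a + i · x. Evaluating each term at x = 5:
  Term 0 contributes 3 + 0 · 5 = 3
  Term 1 contributes -4 + 1 · 5 = 1
  Term 2 contributes 3 + 2 · 5 = 13
p(5) = ⊕ of these = min[3, 1, 13] = 1.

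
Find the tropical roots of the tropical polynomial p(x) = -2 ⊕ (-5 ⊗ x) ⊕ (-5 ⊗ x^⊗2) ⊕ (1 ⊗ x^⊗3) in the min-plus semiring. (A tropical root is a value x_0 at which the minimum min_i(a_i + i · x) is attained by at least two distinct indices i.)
Roots: {-6, 0, 3}

Each tropical root is a break point of the lower envelope of the lines y = a_i + i · x (there are 4 lines, with slopes 0, 1, ..., 3). Only the lines that attain the minimum somewhere contribute to roots; other lines are dominated. Here the surviving (envelope) indices are i = 3, i = 2, i = 1, i = 0.
Intersections between consecutive envelope lines give the roots: for adjacent envelope indices i < j the intersection is x = (a_i − a_j) / (j − i). Reading off the sorted break points: {-6, 0, 3}.
Verification: at each break x_0, at least two indices attain the minimum of min_i(a_i + i · x_0).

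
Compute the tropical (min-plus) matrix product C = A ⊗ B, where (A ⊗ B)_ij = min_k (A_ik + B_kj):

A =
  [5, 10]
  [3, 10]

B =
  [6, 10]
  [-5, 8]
A ⊗ B =
  [5, 15]
  [5, 13]

Apply the min-plus product entry-by-entry:
  C[0][0] = min over k of (A[0][0] + B[0][0] = 5 + 6 = 11, A[0][1] + B[1][0] = 10 + -5 = 5) = 5 (attained at k = 1)
  C[0][1] = min over k of (A[0][0] + B[0][1] = 5 + 10 = 15, A[0][1] + B[1][1] = 10 + 8 = 18) = 15 (attained at k = 0)
  C[1][0] = min over k of (A[1][0] + B[0][0] = 3 + 6 = 9, A[1][1] + B[1][0] = 10 + -5 = 5) = 5 (attained at k = 1)
  C[1][1] = min over k of (A[1][0] + B[0][1] = 3 + 10 = 13, A[1][1] + B[1][1] = 10 + 8 = 18) = 13 (attained at k = 0)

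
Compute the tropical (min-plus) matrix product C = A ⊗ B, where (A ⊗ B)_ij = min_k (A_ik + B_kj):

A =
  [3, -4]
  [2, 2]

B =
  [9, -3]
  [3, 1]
A ⊗ B =
  [-1, -3]
  [5, -1]

Apply the min-plus product entry-by-entry:
  C[0][0] = min over k of (A[0][0] + B[0][0] = 3 + 9 = 12, A[0][1] + B[1][0] = -4 + 3 = -1) = -1 (attained at k = 1)
  C[0][1] = min over k of (A[0][0] + B[0][1] = 3 + -3 = 0, A[0][1] + B[1][1] = -4 + 1 = -3) = -3 (attained at k = 1)
  C[1][0] = min over k of (A[1][0] + B[0][0] = 2 + 9 = 11, A[1][1] + B[1][0] = 2 + 3 = 5) = 5 (attained at k = 1)
  C[1][1] = min over k of (A[1][0] + B[0][1] = 2 + -3 = -1, A[1][1] + B[1][1] = 2 + 1 = 3) = -1 (attained at k = 0)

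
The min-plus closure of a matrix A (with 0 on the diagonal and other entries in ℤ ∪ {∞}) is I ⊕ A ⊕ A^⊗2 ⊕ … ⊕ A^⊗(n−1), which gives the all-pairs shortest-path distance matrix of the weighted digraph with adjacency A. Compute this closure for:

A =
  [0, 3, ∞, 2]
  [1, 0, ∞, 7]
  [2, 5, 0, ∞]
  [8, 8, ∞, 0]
Closure =
  [0, 3, ∞, 2]
  [1, 0, ∞, 3]
  [2, 5, 0, 4]
  [8, 8, ∞, 0]

This is the Floyd-Warshall all-pairs shortest-path computation. For each intermediate vertex k = 0, 1, …, 3, update dist[i][j] ← min(dist[i][j], dist[i][k] + dist[k][j]). The final matrix gives, for each (i, j), the minimum total weight of any directed path from i to j (possibly empty when i = j).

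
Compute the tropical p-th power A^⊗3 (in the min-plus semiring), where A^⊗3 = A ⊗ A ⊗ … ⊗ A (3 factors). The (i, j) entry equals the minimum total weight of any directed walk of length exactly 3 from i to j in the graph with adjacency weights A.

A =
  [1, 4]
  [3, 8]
A^⊗3 =
  [3, 6]
  [5, 8]

Each entry (A^⊗3)_ij equals the minimum over all length-3 walks i = v_0 → v_1 → … → v_3 = j of Σ_t A[v_t][v_{t+1}]. For example, for (i, j) = (0, 1) we minimise over 4 possible intermediate vertex sequences; the minimum is 6, attained along the walk 0 → 0 → 0 → 1.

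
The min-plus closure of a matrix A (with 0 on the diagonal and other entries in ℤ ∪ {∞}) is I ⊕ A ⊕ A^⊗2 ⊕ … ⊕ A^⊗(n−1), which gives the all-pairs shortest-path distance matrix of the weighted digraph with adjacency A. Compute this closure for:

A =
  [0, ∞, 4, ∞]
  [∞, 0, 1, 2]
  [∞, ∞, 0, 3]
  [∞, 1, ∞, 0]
Closure =
  [0, 8, 4, 7]
  [∞, 0, 1, 2]
  [∞, 4, 0, 3]
  [∞, 1, 2, 0]

This is the Floyd-Warshall all-pairs shortest-path computation. For each intermediate vertex k = 0, 1, …, 3, update dist[i][j] ← min(dist[i][j], dist[i][k] + dist[k][j]). The final matrix gives, for each (i, j), the minimum total weight of any directed path from i to j (possibly empty when i = j).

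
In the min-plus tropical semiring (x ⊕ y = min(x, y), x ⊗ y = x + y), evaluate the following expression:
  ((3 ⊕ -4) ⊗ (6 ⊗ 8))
((3 ⊕ -4) ⊗ (6 ⊗ 8)) = 10

Expand innermost to outermost. Recall ⊕ takes the minimum of its arguments and ⊗ takes their sum. Working out the expression ((3 ⊕ -4) ⊗ (6 ⊗ 8)) gives 10.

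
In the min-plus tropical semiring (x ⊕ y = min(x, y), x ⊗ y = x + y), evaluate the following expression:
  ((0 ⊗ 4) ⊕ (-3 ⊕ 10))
((0 ⊗ 4) ⊕ (-3 ⊕ 10)) = -3

Expand innermost to outermost. Recall ⊕ takes the minimum of its arguments and ⊗ takes their sum. Working out the expression ((0 ⊗ 4) ⊕ (-3 ⊕ 10)) gives -3.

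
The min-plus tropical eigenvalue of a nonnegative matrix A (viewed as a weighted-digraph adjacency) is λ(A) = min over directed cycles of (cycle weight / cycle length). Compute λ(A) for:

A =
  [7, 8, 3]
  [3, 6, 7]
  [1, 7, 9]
λ(A) = 2

Enumerate directed cycles and compute their means (weight / length). Sample:
  cycle 0 → 0: weight = 7, length = 1, mean = 7/1 ≈ 7.000
  cycle 1 → 1: weight = 6, length = 1, mean = 6/1 ≈ 6.000
  cycle 2 → 2: weight = 9, length = 1, mean = 9/1 ≈ 9.000
  cycle 0 → 1 → 0: weight = 11, length = 2, mean = 11/2 ≈ 5.500
  cycle 0 → 2 → 0: weight = 4, length = 2, mean = 4/2 ≈ 2.000
  cycle 1 → 0 → 1: weight = 11, length = 2, mean = 11/2 ≈ 5.500
Minimum mean = 2.000, attained e.g. along the cycle 0 → 2 → 0 with weight 4 and length 2. So λ(A) = 4/2 = 2.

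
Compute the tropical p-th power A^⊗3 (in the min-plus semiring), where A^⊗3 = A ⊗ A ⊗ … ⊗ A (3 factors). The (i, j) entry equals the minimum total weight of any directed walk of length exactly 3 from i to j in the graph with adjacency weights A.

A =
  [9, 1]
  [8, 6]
A^⊗3 =
  [15, 10]
  [17, 15]

Each entry (A^⊗3)_ij equals the minimum over all length-3 walks i = v_0 → v_1 → … → v_3 = j of Σ_t A[v_t][v_{t+1}]. For example, for (i, j) = (0, 1) we minimise over 4 possible intermediate vertex sequences; the minimum is 10, attained along the walk 0 → 1 → 0 → 1.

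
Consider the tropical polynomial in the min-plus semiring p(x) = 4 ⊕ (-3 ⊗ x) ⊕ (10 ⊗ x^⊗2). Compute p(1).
p(1) = -2

A tropical monomial a ⊗ x^⊗i evaluates to a + i · x. Evaluating each term at x = 1:
  Term 0 contributes 4 + 0 · 1 = 4
  Term 1 contributes -3 + 1 · 1 = -2
  Term 2 contributes 10 + 2 · 1 = 12
p(1) = ⊕ of these = min[4, -2, 12] = -2.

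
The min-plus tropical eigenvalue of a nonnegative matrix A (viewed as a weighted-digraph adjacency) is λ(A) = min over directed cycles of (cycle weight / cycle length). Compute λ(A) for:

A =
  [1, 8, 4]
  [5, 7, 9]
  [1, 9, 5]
λ(A) = 1

Enumerate directed cycles and compute their means (weight / length). Sample:
  cycle 0 → 0: weight = 1, length = 1, mean = 1/1 ≈ 1.000
  cycle 1 → 1: weight = 7, length = 1, mean = 7/1 ≈ 7.000
  cycle 2 → 2: weight = 5, length = 1, mean = 5/1 ≈ 5.000
  cycle 0 → 1 → 0: weight = 13, length = 2, mean = 13/2 ≈ 6.500
  cycle 0 → 2 → 0: weight = 5, length = 2, mean = 5/2 ≈ 2.500
  cycle 1 → 0 → 1: weight = 13, length = 2, mean = 13/2 ≈ 6.500
Minimum mean = 1.000, attained e.g. along the cycle 0 → 0 with weight 1 and length 1. So λ(A) = 1/1 = 1.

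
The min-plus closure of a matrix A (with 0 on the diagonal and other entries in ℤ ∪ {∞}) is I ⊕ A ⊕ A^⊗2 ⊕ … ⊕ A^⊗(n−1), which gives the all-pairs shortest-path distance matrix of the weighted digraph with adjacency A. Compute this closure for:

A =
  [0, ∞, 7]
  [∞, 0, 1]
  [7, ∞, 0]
Closure =
  [0, ∞, 7]
  [8, 0, 1]
  [7, ∞, 0]

This is the Floyd-Warshall all-pairs shortest-path computation. For each intermediate vertex k = 0, 1, …, 2, update dist[i][j] ← min(dist[i][j], dist[i][k] + dist[k][j]). The final matrix gives, for each (i, j), the minimum total weight of any directed path from i to j (possibly empty when i = j).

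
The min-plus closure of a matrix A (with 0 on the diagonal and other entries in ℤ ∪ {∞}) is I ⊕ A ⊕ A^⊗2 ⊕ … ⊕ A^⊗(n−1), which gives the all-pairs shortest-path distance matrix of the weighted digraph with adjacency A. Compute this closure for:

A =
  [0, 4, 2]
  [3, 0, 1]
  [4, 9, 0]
Closure =
  [0, 4, 2]
  [3, 0, 1]
  [4, 8, 0]

This is the Floyd-Warshall all-pairs shortest-path computation. For each intermediate vertex k = 0, 1, …, 2, update dist[i][j] ← min(dist[i][j], dist[i][k] + dist[k][j]). The final matrix gives, for each (i, j), the minimum total weight of any directed path from i to j (possibly empty when i = j).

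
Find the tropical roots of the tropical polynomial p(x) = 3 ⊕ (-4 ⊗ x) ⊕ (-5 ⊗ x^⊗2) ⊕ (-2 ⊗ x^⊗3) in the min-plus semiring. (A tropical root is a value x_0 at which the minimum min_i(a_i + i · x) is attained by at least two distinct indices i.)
Roots: {-3, 1, 7}

Each tropical root is a break point of the lower envelope of the lines y = a_i + i · x (there are 4 lines, with slopes 0, 1, ..., 3). Only the lines that attain the minimum somewhere contribute to roots; other lines are dominated. Here the surviving (envelope) indices are i = 3, i = 2, i = 1, i = 0.
Intersections between consecutive envelope lines give the roots: for adjacent envelope indices i < j the intersection is x = (a_i − a_j) / (j − i). Reading off the sorted break points: {-3, 1, 7}.
Verification: at each break x_0, at least two indices attain the minimum of min_i(a_i + i · x_0).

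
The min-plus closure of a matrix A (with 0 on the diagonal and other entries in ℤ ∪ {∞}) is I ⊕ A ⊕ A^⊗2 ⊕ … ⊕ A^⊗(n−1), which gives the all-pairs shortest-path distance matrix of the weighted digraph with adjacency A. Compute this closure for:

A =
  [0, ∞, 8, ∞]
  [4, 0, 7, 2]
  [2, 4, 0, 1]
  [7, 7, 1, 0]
Closure =
  [0, 12, 8, 9]
  [4, 0, 3, 2]
  [2, 4, 0, 1]
  [3, 5, 1, 0]

This is the Floyd-Warshall all-pairs shortest-path computation. For each intermediate vertex k = 0, 1, …, 3, update dist[i][j] ← min(dist[i][j], dist[i][k] + dist[k][j]). The final matrix gives, for each (i, j), the minimum total weight of any directed path from i to j (possibly empty when i = j).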